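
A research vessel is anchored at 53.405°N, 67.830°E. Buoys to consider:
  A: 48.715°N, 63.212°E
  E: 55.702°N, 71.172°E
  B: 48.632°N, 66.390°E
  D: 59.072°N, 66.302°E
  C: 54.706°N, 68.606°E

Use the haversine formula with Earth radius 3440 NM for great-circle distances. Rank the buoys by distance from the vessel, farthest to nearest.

D, A, B, E, C

Distance from the vessel at 53.405°N, 67.830°E to each:
D 59.072°N, 66.302°E: 344.0 NM
A 48.715°N, 63.212°E: 331.0 NM
B 48.632°N, 66.390°E: 291.7 NM
E 55.702°N, 71.172°E: 180.4 NM
C 54.706°N, 68.606°E: 82.8 NM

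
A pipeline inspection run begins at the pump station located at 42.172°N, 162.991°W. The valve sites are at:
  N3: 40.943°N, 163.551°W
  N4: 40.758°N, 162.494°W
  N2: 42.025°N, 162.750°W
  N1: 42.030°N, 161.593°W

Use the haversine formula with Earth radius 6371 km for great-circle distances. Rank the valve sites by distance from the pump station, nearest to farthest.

Distance from the pump station at 42.172°N, 162.991°W to each:
N2 42.025°N, 162.750°W: 25.7 km
N1 42.030°N, 161.593°W: 116.4 km
N3 40.943°N, 163.551°W: 144.4 km
N4 40.758°N, 162.494°W: 162.6 km

N2, N1, N3, N4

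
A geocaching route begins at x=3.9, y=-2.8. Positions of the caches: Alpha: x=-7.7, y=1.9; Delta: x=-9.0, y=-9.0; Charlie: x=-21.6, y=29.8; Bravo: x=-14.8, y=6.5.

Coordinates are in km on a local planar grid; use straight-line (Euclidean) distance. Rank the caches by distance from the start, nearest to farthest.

Alpha, Delta, Bravo, Charlie

Distances from the start:
Alpha x=-7.7, y=1.9: 12.5 km
Delta x=-9.0, y=-9.0: 14.3 km
Bravo x=-14.8, y=6.5: 20.9 km
Charlie x=-21.6, y=29.8: 41.4 km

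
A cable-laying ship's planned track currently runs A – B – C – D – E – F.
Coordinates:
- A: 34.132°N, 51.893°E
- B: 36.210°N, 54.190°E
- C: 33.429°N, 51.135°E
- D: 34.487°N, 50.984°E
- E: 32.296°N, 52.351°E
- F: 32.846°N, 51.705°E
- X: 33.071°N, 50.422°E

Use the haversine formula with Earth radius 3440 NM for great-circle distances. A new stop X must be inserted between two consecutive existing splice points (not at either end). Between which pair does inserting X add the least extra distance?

Added distance for inserting X between each consecutive pair:
A–B: 194.0 NM
B–C: 81.8 NM
C–D: 67.3 NM
D–E: 49.2 NM
E–F: 127.6 NM
Smallest added distance is 49.2 NM, inserting between D and E.

between D and E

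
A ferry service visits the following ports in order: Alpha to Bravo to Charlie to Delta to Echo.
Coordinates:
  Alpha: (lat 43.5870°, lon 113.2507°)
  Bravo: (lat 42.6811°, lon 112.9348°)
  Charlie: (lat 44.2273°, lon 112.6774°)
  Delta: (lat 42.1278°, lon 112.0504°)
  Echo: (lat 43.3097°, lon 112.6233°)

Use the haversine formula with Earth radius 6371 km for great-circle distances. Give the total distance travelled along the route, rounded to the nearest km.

656 km

Leg distances:
Alpha→Bravo: 103.9 km  (cumulative 103.9 km)
Bravo→Charlie: 173.2 km  (cumulative 277.1 km)
Charlie→Delta: 238.9 km  (cumulative 516.0 km)
Delta→Echo: 139.5 km  (cumulative 655.6 km)
Total route length ≈ 656 km.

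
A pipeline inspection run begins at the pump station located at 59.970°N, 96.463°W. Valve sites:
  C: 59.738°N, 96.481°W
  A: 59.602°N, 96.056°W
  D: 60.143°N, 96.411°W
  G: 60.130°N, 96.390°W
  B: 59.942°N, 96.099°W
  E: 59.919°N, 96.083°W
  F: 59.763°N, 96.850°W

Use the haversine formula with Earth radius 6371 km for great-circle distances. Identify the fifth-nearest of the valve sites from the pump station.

Distances from the pump station (59.970°N, 96.463°W):
G: 18.2 km
D: 19.5 km
B: 20.5 km
E: 21.9 km
C: 25.8 km
F: 31.6 km
A: 46.8 km
The fifth-nearest is C at 25.8 km.

C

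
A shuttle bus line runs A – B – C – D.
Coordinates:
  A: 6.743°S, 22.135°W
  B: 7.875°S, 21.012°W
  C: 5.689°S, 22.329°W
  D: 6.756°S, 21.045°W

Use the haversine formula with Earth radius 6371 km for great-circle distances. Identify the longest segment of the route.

Leg distances:
A→B: 176.6 km
B→C: 283.2 km
C→D: 185.0 km
The longest leg is B–C at 283.2 km.

B–C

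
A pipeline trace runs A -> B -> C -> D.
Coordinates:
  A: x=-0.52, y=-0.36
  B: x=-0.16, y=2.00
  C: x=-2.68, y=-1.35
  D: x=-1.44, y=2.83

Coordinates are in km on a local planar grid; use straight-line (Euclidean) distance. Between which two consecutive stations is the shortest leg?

A–B

Leg distances:
A→B: 2.4 km
B→C: 4.2 km
C→D: 4.4 km
The shortest leg is A–B at 2.4 km.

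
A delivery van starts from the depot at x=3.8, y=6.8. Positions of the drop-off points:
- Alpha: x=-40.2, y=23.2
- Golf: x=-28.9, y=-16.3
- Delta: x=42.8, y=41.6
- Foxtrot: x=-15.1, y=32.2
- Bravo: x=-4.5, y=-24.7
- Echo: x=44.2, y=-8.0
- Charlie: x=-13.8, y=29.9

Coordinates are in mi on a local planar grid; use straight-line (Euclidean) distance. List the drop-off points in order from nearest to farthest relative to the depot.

Computing each straight-line distance from x=3.8, y=6.8:
Charlie x=-13.8, y=29.9: 29.0 mi
Foxtrot x=-15.1, y=32.2: 31.7 mi
Bravo x=-4.5, y=-24.7: 32.6 mi
Golf x=-28.9, y=-16.3: 40.0 mi
Echo x=44.2, y=-8.0: 43.0 mi
Alpha x=-40.2, y=23.2: 47.0 mi
Delta x=42.8, y=41.6: 52.3 mi

Charlie, Foxtrot, Bravo, Golf, Echo, Alpha, Delta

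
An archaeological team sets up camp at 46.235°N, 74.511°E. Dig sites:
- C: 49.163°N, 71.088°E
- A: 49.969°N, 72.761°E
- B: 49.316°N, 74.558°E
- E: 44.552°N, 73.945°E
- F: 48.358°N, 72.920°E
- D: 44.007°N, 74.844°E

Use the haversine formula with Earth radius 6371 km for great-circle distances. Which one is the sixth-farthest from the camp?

Distances from the camp (46.235°N, 74.511°E):
A: 435.0 km
C: 414.2 km
B: 342.6 km
F: 264.8 km
D: 249.1 km
E: 192.3 km
The sixth-farthest is E at 192.3 km.

E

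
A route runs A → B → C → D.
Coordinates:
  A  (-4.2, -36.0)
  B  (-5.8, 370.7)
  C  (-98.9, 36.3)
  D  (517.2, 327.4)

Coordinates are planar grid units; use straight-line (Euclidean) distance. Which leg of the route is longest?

C–D

Leg distances:
A→B: 406.7
B→C: 347.1
C→D: 681.4
The longest leg is C–D at 681.4.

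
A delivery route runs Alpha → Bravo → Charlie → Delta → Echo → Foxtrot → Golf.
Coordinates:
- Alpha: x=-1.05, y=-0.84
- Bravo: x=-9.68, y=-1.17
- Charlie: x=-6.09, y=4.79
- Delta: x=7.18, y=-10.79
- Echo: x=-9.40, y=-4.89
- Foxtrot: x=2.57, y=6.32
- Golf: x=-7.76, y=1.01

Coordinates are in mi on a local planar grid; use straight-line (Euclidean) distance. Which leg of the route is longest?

Charlie–Delta

Leg distances:
Alpha→Bravo: 8.6 mi
Bravo→Charlie: 7.0 mi
Charlie→Delta: 20.5 mi
Delta→Echo: 17.6 mi
Echo→Foxtrot: 16.4 mi
Foxtrot→Golf: 11.6 mi
The longest leg is Charlie–Delta at 20.5 mi.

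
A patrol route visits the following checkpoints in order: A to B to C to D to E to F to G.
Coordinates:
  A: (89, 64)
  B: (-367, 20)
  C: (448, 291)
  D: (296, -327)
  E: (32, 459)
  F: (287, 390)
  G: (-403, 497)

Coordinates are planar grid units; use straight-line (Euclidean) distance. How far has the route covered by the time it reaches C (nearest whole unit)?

1317

Leg distances:
A→B: 458.1  (cumulative 458.1)
B→C: 858.9  (cumulative 1317.0)
Cumulative distance at C ≈ 1317.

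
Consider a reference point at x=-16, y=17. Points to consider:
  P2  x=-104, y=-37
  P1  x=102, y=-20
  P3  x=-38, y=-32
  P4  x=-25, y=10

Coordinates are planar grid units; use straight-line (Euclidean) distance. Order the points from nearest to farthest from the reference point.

P4, P3, P2, P1

Distances from the reference point:
P4 x=-25, y=10: 11.4
P3 x=-38, y=-32: 53.7
P2 x=-104, y=-37: 103.2
P1 x=102, y=-20: 123.7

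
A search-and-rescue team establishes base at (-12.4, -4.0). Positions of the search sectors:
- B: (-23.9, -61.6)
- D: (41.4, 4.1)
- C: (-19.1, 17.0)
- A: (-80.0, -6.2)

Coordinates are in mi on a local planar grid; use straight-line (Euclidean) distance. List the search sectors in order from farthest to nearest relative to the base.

Distance from the base at (-12.4, -4.0) to each:
A (-80.0, -6.2): 67.6 mi
B (-23.9, -61.6): 58.7 mi
D (41.4, 4.1): 54.4 mi
C (-19.1, 17.0): 22.0 mi

A, B, D, C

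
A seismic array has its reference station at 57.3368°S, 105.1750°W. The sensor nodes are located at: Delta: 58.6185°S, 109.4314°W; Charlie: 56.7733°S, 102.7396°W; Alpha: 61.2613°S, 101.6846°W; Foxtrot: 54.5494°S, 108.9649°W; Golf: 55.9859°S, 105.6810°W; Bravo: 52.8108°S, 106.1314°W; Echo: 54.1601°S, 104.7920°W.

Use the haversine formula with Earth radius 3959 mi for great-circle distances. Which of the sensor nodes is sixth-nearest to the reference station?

Distance to each, sorted:
Golf: 95.3 mi
Charlie: 99.4 mi
Delta: 179.3 mi
Echo: 220.0 mi
Foxtrot: 242.0 mi
Alpha: 297.7 mi
Bravo: 315.0 mi
The sixth-nearest is Alpha at 297.7 mi.

Alpha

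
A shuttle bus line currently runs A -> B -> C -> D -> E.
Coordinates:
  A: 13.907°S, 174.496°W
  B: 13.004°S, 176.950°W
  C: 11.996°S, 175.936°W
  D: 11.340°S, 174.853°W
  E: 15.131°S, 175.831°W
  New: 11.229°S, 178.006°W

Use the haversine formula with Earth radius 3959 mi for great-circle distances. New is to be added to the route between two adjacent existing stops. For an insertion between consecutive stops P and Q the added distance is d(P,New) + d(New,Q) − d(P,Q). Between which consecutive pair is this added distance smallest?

Added distance for inserting New between each consecutive pair:
A–B: 266.0 mi
B–C: 194.1 mi
C–D: 277.4 mi
D–E: 250.5 mi
Smallest added distance is 194.1 mi, inserting between B and C.

between B and C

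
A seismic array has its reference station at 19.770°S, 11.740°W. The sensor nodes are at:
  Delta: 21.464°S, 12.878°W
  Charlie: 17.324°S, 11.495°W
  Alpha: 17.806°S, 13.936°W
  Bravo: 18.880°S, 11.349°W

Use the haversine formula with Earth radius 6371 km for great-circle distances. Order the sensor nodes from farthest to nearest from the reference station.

Alpha, Charlie, Delta, Bravo

Computing each great-circle distance from 19.770°S, 11.740°W:
Alpha 17.806°S, 13.936°W: 318.0 km
Charlie 17.324°S, 11.495°W: 273.2 km
Delta 21.464°S, 12.878°W: 222.5 km
Bravo 18.880°S, 11.349°W: 107.1 km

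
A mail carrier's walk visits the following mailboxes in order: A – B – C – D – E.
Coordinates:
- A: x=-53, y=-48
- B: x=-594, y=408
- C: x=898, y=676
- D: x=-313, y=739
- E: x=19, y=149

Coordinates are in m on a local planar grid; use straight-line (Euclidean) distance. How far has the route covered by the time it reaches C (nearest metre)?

2223 m

Leg distances:
A→B: 707.5 m  (cumulative 707.5 m)
B→C: 1515.9 m  (cumulative 2223.4 m)
Cumulative distance at C ≈ 2223 m.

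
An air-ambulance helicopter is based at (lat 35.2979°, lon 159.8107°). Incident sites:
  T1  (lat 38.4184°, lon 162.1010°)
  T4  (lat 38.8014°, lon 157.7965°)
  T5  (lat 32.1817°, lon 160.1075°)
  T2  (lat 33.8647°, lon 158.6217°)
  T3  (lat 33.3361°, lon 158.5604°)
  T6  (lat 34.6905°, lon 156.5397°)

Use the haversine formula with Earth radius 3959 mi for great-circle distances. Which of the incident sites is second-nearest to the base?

Distances from the base ((lat 35.2979°, lon 159.8107°)):
T2: 119.9 mi
T3: 153.2 mi
T6: 189.8 mi
T5: 216.0 mi
T1: 250.0 mi
T4: 266.3 mi
The second-nearest is T3 at 153.2 mi.

T3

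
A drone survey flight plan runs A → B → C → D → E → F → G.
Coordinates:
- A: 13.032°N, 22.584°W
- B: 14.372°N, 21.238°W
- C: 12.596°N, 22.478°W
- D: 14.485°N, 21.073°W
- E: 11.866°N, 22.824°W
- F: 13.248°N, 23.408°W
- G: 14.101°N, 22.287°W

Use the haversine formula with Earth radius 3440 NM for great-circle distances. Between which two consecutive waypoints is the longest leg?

D–E

Leg distances:
A→B: 112.4 NM
B→C: 128.9 NM
C→D: 140.0 NM
D→E: 187.6 NM
E→F: 89.8 NM
F→G: 83.1 NM
The longest leg is D–E at 187.6 NM.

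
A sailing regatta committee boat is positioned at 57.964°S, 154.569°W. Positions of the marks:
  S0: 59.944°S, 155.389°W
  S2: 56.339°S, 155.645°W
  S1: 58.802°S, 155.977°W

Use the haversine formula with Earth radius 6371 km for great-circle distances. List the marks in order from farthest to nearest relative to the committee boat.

Distances from the committee boat:
S0 59.944°S, 155.389°W: 225.1 km
S2 56.339°S, 155.645°W: 192.0 km
S1 58.802°S, 155.977°W: 124.2 km

S0, S2, S1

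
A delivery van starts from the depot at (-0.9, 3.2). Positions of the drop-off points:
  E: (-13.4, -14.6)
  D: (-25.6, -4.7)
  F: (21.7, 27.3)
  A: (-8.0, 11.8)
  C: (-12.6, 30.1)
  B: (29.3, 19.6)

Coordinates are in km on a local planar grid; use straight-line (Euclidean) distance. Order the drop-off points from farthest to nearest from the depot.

Computing each straight-line distance from (-0.9, 3.2):
B (29.3, 19.6): 34.4 km
F (21.7, 27.3): 33.0 km
C (-12.6, 30.1): 29.3 km
D (-25.6, -4.7): 25.9 km
E (-13.4, -14.6): 21.8 km
A (-8.0, 11.8): 11.2 km

B, F, C, D, E, A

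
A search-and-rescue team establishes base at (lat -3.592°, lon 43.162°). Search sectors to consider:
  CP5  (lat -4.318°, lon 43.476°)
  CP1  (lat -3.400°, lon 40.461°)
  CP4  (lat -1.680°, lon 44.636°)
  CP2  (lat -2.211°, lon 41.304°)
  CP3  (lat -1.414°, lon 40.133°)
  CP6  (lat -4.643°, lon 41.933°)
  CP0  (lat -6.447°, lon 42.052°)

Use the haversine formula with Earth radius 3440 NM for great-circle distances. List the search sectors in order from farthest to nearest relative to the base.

Distances from the base:
CP3 (lat -1.414°, lon 40.133°): 223.8 NM
CP0 (lat -6.447°, lon 42.052°): 183.8 NM
CP1 (lat -3.400°, lon 40.461°): 162.3 NM
CP4 (lat -1.680°, lon 44.636°): 144.9 NM
CP2 (lat -2.211°, lon 41.304°): 138.9 NM
CP6 (lat -4.643°, lon 41.933°): 96.9 NM
CP5 (lat -4.318°, lon 43.476°): 47.5 NM

CP3, CP0, CP1, CP4, CP2, CP6, CP5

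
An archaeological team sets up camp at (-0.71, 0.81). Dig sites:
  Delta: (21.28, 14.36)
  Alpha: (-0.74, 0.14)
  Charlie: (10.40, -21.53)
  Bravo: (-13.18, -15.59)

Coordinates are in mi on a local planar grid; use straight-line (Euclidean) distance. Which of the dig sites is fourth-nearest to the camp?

Delta

Distance to each, sorted:
Alpha: 0.7 mi
Bravo: 20.6 mi
Charlie: 25.0 mi
Delta: 25.8 mi
The fourth-nearest is Delta at 25.8 mi.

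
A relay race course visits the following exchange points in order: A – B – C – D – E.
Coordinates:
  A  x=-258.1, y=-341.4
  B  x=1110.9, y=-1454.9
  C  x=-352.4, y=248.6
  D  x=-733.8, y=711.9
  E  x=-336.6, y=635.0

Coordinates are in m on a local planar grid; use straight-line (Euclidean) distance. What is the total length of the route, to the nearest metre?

Leg distances:
A→B: 1764.7 m  (cumulative 1764.7 m)
B→C: 2245.7 m  (cumulative 4010.4 m)
C→D: 600.1 m  (cumulative 4610.5 m)
D→E: 404.6 m  (cumulative 5015.0 m)
Total route length ≈ 5015 m.

5015 m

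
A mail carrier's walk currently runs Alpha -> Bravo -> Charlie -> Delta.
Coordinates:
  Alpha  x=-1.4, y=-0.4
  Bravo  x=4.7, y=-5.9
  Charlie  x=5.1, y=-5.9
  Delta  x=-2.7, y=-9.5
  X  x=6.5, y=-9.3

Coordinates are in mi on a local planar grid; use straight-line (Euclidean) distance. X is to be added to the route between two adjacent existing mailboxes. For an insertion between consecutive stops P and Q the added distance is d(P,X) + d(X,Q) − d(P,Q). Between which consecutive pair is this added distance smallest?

Added distance for inserting X between each consecutive pair:
Alpha–Bravo: 7.5 mi
Bravo–Charlie: 7.1 mi
Charlie–Delta: 4.3 mi
Smallest added distance is 4.3 mi, inserting between Charlie and Delta.

between Charlie and Delta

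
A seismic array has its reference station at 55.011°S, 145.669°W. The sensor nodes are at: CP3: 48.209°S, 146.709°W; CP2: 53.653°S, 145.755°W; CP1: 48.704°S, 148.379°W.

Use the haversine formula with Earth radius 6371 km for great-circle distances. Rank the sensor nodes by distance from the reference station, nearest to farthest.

Distances from the reference station:
CP2 53.653°S, 145.755°W: 151.1 km
CP1 48.704°S, 148.379°W: 725.4 km
CP3 48.209°S, 146.709°W: 759.7 km

CP2, CP1, CP3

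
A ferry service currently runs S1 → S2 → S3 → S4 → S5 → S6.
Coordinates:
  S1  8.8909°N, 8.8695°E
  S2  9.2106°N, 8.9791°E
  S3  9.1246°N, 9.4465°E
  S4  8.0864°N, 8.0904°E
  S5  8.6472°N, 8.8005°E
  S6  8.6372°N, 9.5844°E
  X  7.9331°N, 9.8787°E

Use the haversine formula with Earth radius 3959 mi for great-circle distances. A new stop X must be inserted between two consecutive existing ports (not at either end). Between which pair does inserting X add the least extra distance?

between S5 and S6

Added distance for inserting X between each consecutive pair:
S1–S2: 179.8 mi
S2–S3: 162.6 mi
S3–S4: 93.1 mi
S4–S5: 149.4 mi
S5–S6: 87.8 mi
Smallest added distance is 87.8 mi, inserting between S5 and S6.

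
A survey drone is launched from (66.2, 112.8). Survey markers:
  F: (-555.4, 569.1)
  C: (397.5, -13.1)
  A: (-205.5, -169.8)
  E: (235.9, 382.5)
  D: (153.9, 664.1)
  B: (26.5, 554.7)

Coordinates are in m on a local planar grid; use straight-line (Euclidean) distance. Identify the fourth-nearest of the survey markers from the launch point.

B

Distance to each, sorted:
E: 318.6 m
C: 354.4 m
A: 392.0 m
B: 443.7 m
D: 558.2 m
F: 771.1 m
The fourth-nearest is B at 443.7 m.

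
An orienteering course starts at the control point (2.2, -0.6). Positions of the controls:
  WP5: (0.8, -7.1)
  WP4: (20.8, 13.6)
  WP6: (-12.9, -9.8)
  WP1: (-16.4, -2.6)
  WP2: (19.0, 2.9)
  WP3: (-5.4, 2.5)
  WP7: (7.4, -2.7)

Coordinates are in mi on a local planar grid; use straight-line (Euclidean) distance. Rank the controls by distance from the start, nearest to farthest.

WP7, WP5, WP3, WP2, WP6, WP1, WP4

Computing each straight-line distance from (2.2, -0.6):
WP7 (7.4, -2.7): 5.6 mi
WP5 (0.8, -7.1): 6.6 mi
WP3 (-5.4, 2.5): 8.2 mi
WP2 (19.0, 2.9): 17.2 mi
WP6 (-12.9, -9.8): 17.7 mi
WP1 (-16.4, -2.6): 18.7 mi
WP4 (20.8, 13.6): 23.4 mi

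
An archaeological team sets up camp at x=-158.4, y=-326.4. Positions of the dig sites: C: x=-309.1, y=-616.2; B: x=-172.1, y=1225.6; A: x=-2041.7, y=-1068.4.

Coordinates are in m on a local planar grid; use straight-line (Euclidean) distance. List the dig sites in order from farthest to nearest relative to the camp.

Distances from the camp:
A x=-2041.7, y=-1068.4: 2024.2 m
B x=-172.1, y=1225.6: 1552.1 m
C x=-309.1, y=-616.2: 326.6 m

A, B, C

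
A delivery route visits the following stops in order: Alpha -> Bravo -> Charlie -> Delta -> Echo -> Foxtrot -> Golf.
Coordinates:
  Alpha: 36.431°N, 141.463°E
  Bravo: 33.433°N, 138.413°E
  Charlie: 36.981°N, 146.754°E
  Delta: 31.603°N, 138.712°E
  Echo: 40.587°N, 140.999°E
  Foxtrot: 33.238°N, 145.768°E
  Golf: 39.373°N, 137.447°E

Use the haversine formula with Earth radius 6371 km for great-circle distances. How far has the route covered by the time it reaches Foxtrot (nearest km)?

Leg distances:
Alpha→Bravo: 434.0 km  (cumulative 434.0 km)
Bravo→Charlie: 853.9 km  (cumulative 1287.9 km)
Charlie→Delta: 949.8 km  (cumulative 2237.8 km)
Delta→Echo: 1019.8 km  (cumulative 3257.5 km)
Echo→Foxtrot: 920.2 km  (cumulative 4177.8 km)
Cumulative distance at Foxtrot ≈ 4178 km.

4178 km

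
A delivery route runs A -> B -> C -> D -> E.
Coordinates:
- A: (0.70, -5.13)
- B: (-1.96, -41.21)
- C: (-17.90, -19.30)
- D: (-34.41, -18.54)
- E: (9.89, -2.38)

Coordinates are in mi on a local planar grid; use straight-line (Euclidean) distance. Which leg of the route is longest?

D–E

Leg distances:
A→B: 36.2 mi
B→C: 27.1 mi
C→D: 16.5 mi
D→E: 47.2 mi
The longest leg is D–E at 47.2 mi.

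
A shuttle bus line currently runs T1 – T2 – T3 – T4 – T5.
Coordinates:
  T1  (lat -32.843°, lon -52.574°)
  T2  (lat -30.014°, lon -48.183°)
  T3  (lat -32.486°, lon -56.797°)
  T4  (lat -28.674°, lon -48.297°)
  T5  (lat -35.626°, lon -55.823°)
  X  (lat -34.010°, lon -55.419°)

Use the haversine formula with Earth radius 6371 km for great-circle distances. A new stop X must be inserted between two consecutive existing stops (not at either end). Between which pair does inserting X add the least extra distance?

Added distance for inserting X between each consecutive pair:
T1–T2: 586.1 km
T2–T3: 162.8 km
T3–T4: 194.7 km
T4–T5: 34.8 km
Smallest added distance is 34.8 km, inserting between T4 and T5.

between T4 and T5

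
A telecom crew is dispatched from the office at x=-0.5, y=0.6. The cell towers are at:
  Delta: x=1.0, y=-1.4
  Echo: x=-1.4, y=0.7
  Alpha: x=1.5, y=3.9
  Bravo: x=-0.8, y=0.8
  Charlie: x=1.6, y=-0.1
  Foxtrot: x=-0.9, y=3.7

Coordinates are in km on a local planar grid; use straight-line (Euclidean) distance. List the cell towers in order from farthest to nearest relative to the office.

Distances from the office:
Alpha x=1.5, y=3.9: 3.9 km
Foxtrot x=-0.9, y=3.7: 3.1 km
Delta x=1.0, y=-1.4: 2.5 km
Charlie x=1.6, y=-0.1: 2.2 km
Echo x=-1.4, y=0.7: 0.9 km
Bravo x=-0.8, y=0.8: 0.4 km

Alpha, Foxtrot, Delta, Charlie, Echo, Bravo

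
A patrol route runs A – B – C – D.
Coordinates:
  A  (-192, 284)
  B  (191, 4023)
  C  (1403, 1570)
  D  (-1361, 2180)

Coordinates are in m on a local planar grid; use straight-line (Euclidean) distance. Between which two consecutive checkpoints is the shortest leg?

B–C

Leg distances:
A→B: 3758.6 m
B→C: 2736.1 m
C→D: 2830.5 m
The shortest leg is B–C at 2736.1 m.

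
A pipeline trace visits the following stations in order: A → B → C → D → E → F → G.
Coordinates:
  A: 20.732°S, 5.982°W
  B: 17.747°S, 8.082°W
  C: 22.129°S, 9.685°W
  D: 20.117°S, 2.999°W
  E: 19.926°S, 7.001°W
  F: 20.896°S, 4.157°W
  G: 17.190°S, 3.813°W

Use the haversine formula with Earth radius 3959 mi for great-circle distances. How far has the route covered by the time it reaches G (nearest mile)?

Leg distances:
A→B: 247.6 mi  (cumulative 247.6 mi)
B→C: 320.2 mi  (cumulative 567.8 mi)
C→D: 452.8 mi  (cumulative 1020.5 mi)
D→E: 260.1 mi  (cumulative 1280.7 mi)
E→F: 196.0 mi  (cumulative 1476.7 mi)
F→G: 257.1 mi  (cumulative 1733.7 mi)
Cumulative distance at G ≈ 1734 mi.

1734 mi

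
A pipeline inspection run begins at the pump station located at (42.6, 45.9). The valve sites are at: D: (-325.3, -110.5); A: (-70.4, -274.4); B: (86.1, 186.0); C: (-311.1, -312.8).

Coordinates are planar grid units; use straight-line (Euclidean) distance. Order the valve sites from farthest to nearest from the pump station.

C, D, A, B

Distance from the pump station at (42.6, 45.9) to each:
C (-311.1, -312.8): 503.8
D (-325.3, -110.5): 399.8
A (-70.4, -274.4): 339.6
B (86.1, 186.0): 146.7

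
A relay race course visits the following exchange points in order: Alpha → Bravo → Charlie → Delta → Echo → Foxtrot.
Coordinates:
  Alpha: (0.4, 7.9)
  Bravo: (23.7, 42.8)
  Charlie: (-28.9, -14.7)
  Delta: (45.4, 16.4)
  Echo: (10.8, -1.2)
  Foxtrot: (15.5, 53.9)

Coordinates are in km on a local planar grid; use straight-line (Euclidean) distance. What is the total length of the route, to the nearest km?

295 km

Leg distances:
Alpha→Bravo: 42.0 km  (cumulative 42.0 km)
Bravo→Charlie: 77.9 km  (cumulative 119.9 km)
Charlie→Delta: 80.5 km  (cumulative 200.4 km)
Delta→Echo: 38.8 km  (cumulative 239.3 km)
Echo→Foxtrot: 55.3 km  (cumulative 294.6 km)
Total route length ≈ 295 km.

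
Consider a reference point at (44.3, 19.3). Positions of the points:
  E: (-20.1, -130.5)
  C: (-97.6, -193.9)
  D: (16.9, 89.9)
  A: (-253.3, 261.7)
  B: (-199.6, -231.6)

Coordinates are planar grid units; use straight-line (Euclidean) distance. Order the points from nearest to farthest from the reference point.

D, E, C, B, A

Distance from the reference point at (44.3, 19.3) to each:
D (16.9, 89.9): 75.7
E (-20.1, -130.5): 163.1
C (-97.6, -193.9): 256.1
B (-199.6, -231.6): 349.9
A (-253.3, 261.7): 383.8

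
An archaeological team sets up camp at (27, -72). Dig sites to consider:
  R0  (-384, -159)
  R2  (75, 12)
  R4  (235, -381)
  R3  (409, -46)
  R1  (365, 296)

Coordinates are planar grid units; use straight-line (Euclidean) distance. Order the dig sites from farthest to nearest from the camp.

Distance from the camp at (27, -72) to each:
R1 (365, 296): 499.7
R0 (-384, -159): 420.1
R3 (409, -46): 382.9
R4 (235, -381): 372.5
R2 (75, 12): 96.7

R1, R0, R3, R4, R2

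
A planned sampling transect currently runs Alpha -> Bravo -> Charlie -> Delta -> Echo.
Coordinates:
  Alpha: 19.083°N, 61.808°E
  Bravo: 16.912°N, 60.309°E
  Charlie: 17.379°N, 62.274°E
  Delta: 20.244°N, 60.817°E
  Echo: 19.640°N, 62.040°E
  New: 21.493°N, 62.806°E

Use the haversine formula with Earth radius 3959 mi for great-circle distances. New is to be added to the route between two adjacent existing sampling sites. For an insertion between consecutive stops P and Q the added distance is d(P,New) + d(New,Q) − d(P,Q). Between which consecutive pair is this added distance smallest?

between Delta and Echo

Added distance for inserting New between each consecutive pair:
Alpha–Bravo: 355.2 mi
Bravo–Charlie: 508.7 mi
Charlie–Delta: 221.4 mi
Delta–Echo: 202.3 mi
Smallest added distance is 202.3 mi, inserting between Delta and Echo.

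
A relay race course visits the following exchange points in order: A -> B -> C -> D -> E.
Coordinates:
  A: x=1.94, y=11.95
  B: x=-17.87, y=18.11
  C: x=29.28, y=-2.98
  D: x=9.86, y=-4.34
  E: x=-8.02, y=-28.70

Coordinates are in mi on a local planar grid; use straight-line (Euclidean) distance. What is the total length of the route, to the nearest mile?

Leg distances:
A→B: 20.7 mi  (cumulative 20.7 mi)
B→C: 51.7 mi  (cumulative 72.4 mi)
C→D: 19.5 mi  (cumulative 91.9 mi)
D→E: 30.2 mi  (cumulative 122.1 mi)
Total route length ≈ 122 mi.

122 mi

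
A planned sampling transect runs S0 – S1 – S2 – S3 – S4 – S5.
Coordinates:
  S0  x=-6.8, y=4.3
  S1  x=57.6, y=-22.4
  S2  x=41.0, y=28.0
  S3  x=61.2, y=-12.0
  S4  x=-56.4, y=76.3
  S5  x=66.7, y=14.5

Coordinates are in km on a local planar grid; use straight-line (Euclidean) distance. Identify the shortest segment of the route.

Leg distances:
S0→S1: 69.7 km
S1→S2: 53.1 km
S2→S3: 44.8 km
S3→S4: 147.1 km
S4→S5: 137.7 km
The shortest leg is S2–S3 at 44.8 km.

S2–S3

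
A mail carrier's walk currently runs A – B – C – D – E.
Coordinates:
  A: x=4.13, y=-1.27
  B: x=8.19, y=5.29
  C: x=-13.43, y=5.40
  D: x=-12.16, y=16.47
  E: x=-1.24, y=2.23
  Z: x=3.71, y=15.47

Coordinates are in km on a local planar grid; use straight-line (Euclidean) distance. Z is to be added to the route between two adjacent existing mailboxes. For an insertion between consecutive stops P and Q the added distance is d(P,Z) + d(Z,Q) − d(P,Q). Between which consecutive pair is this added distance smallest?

between B and C

Added distance for inserting Z between each consecutive pair:
A–B: 20.2 km
B–C: 9.4 km
C–D: 24.6 km
D–E: 12.1 km
Smallest added distance is 9.4 km, inserting between B and C.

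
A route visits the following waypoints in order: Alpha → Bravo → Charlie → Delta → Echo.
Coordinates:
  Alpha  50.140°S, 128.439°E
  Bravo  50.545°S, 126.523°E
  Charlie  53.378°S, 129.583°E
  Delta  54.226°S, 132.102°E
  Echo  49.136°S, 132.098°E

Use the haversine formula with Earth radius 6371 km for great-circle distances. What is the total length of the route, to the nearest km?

1278 km

Leg distances:
Alpha→Bravo: 143.2 km  (cumulative 143.2 km)
Bravo→Charlie: 378.3 km  (cumulative 521.6 km)
Charlie→Delta: 190.4 km  (cumulative 711.9 km)
Delta→Echo: 566.0 km  (cumulative 1277.9 km)
Total route length ≈ 1278 km.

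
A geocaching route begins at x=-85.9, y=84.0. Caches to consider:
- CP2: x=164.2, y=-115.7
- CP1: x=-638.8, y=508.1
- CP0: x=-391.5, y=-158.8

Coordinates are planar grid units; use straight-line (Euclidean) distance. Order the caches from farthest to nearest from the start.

CP1, CP0, CP2

Computing each straight-line distance from x=-85.9, y=84.0:
CP1 x=-638.8, y=508.1: 696.8
CP0 x=-391.5, y=-158.8: 390.3
CP2 x=164.2, y=-115.7: 320.0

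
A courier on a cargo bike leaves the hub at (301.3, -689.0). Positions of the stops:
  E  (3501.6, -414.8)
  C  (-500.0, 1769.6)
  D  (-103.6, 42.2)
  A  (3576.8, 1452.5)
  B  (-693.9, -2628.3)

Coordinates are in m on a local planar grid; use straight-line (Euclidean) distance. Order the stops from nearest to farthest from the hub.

D, B, C, E, A

Distances from the hub:
D (-103.6, 42.2): 835.8 m
B (-693.9, -2628.3): 2179.7 m
C (-500.0, 1769.6): 2585.9 m
E (3501.6, -414.8): 3212.0 m
A (3576.8, 1452.5): 3913.4 m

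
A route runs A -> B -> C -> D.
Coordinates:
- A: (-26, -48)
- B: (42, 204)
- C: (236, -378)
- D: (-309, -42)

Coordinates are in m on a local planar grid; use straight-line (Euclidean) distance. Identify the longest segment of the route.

C–D

Leg distances:
A→B: 261.0 m
B→C: 613.5 m
C→D: 640.3 m
The longest leg is C–D at 640.3 m.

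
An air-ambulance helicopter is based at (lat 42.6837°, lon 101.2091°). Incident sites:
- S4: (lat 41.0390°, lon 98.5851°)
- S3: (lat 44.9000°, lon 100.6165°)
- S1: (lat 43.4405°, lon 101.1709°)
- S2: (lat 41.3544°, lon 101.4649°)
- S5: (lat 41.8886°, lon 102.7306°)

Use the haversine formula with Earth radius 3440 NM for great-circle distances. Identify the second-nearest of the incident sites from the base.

S2

Distance to each, sorted:
S1: 45.5 NM
S2: 80.6 NM
S5: 82.7 NM
S3: 135.5 NM
S4: 153.3 NM
The second-nearest is S2 at 80.6 NM.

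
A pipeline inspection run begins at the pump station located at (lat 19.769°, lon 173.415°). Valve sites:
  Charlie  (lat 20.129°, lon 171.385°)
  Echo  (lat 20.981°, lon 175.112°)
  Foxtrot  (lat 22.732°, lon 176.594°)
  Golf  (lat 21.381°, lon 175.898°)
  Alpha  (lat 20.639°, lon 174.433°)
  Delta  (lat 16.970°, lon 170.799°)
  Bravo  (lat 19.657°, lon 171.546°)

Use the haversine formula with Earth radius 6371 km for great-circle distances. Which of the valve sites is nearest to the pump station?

Alpha

Distance to each, sorted:
Alpha: 143.7 km
Bravo: 196.0 km
Charlie: 215.9 km
Echo: 222.4 km
Golf: 314.5 km
Delta: 416.0 km
Foxtrot: 465.9 km
The nearest is Alpha at 143.7 km.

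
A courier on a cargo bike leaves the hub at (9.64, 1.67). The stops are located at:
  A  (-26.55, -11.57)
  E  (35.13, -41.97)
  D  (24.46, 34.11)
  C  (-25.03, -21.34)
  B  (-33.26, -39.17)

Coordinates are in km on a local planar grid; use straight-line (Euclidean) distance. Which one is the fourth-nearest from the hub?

E

Distance to each, sorted:
D: 35.7 km
A: 38.5 km
C: 41.6 km
E: 50.5 km
B: 59.2 km
The fourth-nearest is E at 50.5 km.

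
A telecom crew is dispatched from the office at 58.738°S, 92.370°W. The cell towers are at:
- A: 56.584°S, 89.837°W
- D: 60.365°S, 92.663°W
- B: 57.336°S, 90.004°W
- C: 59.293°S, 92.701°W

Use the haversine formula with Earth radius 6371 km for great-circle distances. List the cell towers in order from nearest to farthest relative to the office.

Distance from the office at 58.738°S, 92.370°W to each:
C 59.293°S, 92.701°W: 64.6 km
D 60.365°S, 92.663°W: 181.7 km
B 57.336°S, 90.004°W: 209.0 km
A 56.584°S, 89.837°W: 282.9 km

C, D, B, A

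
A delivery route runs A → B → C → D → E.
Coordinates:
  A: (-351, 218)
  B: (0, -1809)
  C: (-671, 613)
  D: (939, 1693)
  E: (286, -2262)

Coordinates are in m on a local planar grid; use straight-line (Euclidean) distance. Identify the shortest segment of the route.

Leg distances:
A→B: 2057.2 m
B→C: 2513.2 m
C→D: 1938.7 m
D→E: 4008.5 m
The shortest leg is C–D at 1938.7 m.

C–D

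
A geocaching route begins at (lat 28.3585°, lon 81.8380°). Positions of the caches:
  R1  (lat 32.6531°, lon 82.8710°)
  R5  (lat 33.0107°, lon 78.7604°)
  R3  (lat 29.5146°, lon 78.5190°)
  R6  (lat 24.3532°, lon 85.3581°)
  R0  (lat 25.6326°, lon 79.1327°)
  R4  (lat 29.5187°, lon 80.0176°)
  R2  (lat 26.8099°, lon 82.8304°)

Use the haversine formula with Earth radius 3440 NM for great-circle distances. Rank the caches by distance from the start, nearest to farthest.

Distances from the start:
R2 (lat 26.8099°, lon 82.8304°): 106.9 NM
R4 (lat 29.5187°, lon 80.0176°): 118.3 NM
R3 (lat 29.5146°, lon 78.5190°): 187.7 NM
R0 (lat 25.6326°, lon 79.1327°): 218.5 NM
R1 (lat 32.6531°, lon 82.8710°): 263.3 NM
R6 (lat 24.3532°, lon 85.3581°): 306.0 NM
R5 (lat 33.0107°, lon 78.7604°): 321.3 NM

R2, R4, R3, R0, R1, R6, R5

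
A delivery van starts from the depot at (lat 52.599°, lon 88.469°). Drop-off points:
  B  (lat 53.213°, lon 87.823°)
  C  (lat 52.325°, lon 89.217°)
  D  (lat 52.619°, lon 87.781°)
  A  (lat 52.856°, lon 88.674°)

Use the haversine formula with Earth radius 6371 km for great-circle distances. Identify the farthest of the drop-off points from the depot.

Distance to each, sorted:
B: 80.9 km
C: 59.1 km
D: 46.5 km
A: 31.7 km
The farthest is B at 80.9 km.

B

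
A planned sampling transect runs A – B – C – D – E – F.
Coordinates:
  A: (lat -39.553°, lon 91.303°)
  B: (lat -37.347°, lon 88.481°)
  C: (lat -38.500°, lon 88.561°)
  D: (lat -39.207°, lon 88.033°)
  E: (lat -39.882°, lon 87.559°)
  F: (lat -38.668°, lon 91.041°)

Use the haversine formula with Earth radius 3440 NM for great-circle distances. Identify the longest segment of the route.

A–B

Leg distances:
A→B: 187.5 NM
B→C: 69.3 NM
C→D: 49.1 NM
D→E: 46.1 NM
E→F: 177.5 NM
The longest leg is A–B at 187.5 NM.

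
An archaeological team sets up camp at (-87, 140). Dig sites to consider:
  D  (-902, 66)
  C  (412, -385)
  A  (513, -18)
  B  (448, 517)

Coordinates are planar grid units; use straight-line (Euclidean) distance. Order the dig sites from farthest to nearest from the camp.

D, C, B, A

Distance from the camp at (-87, 140) to each:
D (-902, 66): 818.4
C (412, -385): 724.3
B (448, 517): 654.5
A (513, -18): 620.5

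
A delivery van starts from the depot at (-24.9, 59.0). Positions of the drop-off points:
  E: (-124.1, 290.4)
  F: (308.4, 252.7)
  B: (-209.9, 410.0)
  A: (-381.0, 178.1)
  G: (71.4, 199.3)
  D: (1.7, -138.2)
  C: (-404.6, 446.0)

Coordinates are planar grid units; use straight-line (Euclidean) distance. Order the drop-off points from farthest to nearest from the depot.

C, B, F, A, E, D, G

Computing each straight-line distance from (-24.9, 59.0):
C (-404.6, 446.0): 542.2
B (-209.9, 410.0): 396.8
F (308.4, 252.7): 385.5
A (-381.0, 178.1): 375.5
E (-124.1, 290.4): 251.8
D (1.7, -138.2): 199.0
G (71.4, 199.3): 170.2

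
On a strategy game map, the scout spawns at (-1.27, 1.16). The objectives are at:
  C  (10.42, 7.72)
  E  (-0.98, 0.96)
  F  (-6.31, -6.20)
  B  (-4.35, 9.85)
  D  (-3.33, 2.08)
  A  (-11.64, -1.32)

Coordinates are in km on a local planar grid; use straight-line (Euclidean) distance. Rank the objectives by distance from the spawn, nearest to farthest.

E, D, F, B, A, C

Distances from the spawn:
E (-0.98, 0.96): 0.4 km
D (-3.33, 2.08): 2.3 km
F (-6.31, -6.20): 8.9 km
B (-4.35, 9.85): 9.2 km
A (-11.64, -1.32): 10.7 km
C (10.42, 7.72): 13.4 km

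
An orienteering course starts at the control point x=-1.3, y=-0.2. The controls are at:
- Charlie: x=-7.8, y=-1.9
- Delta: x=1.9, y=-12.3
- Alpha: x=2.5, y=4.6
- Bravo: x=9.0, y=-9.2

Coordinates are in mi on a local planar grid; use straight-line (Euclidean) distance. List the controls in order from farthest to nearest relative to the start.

Computing each straight-line distance from x=-1.3, y=-0.2:
Bravo x=9.0, y=-9.2: 13.7 mi
Delta x=1.9, y=-12.3: 12.5 mi
Charlie x=-7.8, y=-1.9: 6.7 mi
Alpha x=2.5, y=4.6: 6.1 mi

Bravo, Delta, Charlie, Alpha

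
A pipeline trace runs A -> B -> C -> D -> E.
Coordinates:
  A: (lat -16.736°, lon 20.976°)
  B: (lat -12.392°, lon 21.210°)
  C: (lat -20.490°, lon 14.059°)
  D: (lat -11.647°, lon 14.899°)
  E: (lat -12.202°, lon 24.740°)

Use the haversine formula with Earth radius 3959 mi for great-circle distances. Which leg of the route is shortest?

A–B

Leg distances:
A→B: 300.6 mi
B→C: 732.9 mi
C→D: 613.6 mi
D→E: 666.4 mi
The shortest leg is A–B at 300.6 mi.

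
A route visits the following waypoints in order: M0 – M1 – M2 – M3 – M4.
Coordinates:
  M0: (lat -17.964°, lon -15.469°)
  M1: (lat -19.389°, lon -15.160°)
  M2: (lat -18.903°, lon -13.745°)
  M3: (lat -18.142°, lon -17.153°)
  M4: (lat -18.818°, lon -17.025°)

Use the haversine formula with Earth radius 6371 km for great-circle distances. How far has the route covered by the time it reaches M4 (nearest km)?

765 km

Leg distances:
M0→M1: 161.8 km  (cumulative 161.8 km)
M1→M2: 158.2 km  (cumulative 319.9 km)
M2→M3: 369.1 km  (cumulative 689.1 km)
M3→M4: 76.4 km  (cumulative 765.4 km)
Cumulative distance at M4 ≈ 765 km.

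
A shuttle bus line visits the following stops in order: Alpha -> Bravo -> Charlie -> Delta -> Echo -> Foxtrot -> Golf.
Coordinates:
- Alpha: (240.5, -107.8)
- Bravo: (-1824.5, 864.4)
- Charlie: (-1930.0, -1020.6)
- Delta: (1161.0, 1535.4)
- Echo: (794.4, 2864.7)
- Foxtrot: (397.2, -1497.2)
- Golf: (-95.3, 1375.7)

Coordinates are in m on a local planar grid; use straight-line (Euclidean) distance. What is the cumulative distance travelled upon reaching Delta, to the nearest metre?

Leg distances:
Alpha→Bravo: 2282.4 m  (cumulative 2282.4 m)
Bravo→Charlie: 1888.0 m  (cumulative 4170.4 m)
Charlie→Delta: 4010.9 m  (cumulative 8181.3 m)
Cumulative distance at Delta ≈ 8181 m.

8181 m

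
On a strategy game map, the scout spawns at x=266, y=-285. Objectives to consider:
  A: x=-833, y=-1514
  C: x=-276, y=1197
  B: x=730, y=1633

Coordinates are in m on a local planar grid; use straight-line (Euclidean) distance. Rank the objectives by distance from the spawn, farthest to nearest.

B, A, C

Distance from the spawn at x=266, y=-285 to each:
B x=730, y=1633: 1973.3 m
A x=-833, y=-1514: 1648.7 m
C x=-276, y=1197: 1578.0 m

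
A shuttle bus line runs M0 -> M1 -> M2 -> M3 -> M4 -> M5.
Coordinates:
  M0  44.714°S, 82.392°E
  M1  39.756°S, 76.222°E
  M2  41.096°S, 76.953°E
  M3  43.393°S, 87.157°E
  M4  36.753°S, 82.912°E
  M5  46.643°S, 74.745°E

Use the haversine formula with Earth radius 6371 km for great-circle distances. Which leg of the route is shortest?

Leg distances:
M0→M1: 749.2 km
M1→M2: 161.3 km
M2→M3: 877.3 km
M3→M4: 821.7 km
M4→M5: 1290.3 km
The shortest leg is M1–M2 at 161.3 km.

M1–M2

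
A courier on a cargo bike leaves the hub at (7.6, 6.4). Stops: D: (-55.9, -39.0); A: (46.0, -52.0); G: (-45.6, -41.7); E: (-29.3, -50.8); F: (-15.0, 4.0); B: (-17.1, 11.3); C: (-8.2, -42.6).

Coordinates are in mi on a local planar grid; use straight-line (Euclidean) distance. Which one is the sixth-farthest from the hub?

Distances from the hub ((7.6, 6.4)):
D: 78.1 mi
G: 71.7 mi
A: 69.9 mi
E: 68.1 mi
C: 51.5 mi
B: 25.2 mi
F: 22.7 mi
The sixth-farthest is B at 25.2 mi.

B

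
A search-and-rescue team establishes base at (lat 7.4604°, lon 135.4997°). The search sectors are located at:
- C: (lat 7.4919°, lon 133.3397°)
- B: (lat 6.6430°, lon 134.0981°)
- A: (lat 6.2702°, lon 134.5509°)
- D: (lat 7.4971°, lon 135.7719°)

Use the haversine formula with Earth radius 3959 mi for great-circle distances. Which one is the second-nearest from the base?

A

Distances from the base ((lat 7.4604°, lon 135.4997°)):
D: 18.8 mi
A: 104.9 mi
B: 111.5 mi
C: 148.0 mi
The second-nearest is A at 104.9 mi.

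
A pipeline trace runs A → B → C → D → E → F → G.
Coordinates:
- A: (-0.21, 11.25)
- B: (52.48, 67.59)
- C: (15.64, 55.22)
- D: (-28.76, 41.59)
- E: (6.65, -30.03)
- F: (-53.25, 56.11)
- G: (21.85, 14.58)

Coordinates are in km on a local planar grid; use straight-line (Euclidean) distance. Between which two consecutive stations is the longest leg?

Leg distances:
A→B: 77.1 km
B→C: 38.9 km
C→D: 46.4 km
D→E: 79.9 km
E→F: 104.9 km
F→G: 85.8 km
The longest leg is E–F at 104.9 km.

E–F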